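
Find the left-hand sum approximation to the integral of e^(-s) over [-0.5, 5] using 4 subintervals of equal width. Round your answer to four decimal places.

Δs = (5 − (-0.5))/4 = 1.375.
Left endpoints: -0.5, 0.875, 2.25, 3.625.
f(-0.5) ≈ 1.6487, f(0.875) ≈ 0.4169, f(2.25) ≈ 0.1054, f(3.625) ≈ 0.0266.
Sum = Δs · [f(-0.5) + f(0.875) + f(2.25) + f(3.625)].
Sum ≈ 3.0217.

3.0217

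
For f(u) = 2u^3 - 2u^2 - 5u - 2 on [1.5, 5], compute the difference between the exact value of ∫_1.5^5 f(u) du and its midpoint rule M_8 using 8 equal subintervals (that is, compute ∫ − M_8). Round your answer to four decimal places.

Exact integral: ∫_1.5^5 f(u) du ≈ 165.010417.
M_8 ≈ 164.033447.
Error ≈ 165.010417 − 164.033447 ≈ 0.9770.

0.9770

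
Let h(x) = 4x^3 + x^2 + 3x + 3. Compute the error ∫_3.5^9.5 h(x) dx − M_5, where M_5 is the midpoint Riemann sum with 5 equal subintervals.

56.88

Exact integral: ∫_3.5^9.5 h(x) dx = 8401.5.
M_5 = 8344.62.
Error = 8401.5 − 8344.62 = 56.88.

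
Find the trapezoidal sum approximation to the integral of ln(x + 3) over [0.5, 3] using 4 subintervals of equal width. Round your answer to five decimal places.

3.86202

Δx = (3 − 0.5)/4 = 0.625.
f(0.5) ≈ 1.25276, f(1.125) ≈ 1.41707, f(1.75) ≈ 1.55814, f(2.375) ≈ 1.68176, f(3) ≈ 1.79176.
T_4 = (Δx/2)·[f(x_0) + 2f(x_1) + 2f(x_2) + 2f(x_3) + f(x_4)].
Sum ≈ 3.86202.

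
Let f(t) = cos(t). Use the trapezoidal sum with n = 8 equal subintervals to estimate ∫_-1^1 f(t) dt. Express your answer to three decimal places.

1.674

Δt = (1 − (-1))/8 = 0.25.
f(-1) ≈ 0.540, f(-0.75) ≈ 0.732, f(-0.5) ≈ 0.878, f(-0.25) ≈ 0.969, f(0) ≈ 1.000, f(0.25) ≈ 0.969, f(0.5) ≈ 0.878, f(0.75) ≈ 0.732, f(1) ≈ 0.540.
T_8 = (Δt/2)·[f(t_0) + 2f(t_1) + ... + 2f(t_{7}) + f(t_8)].
Sum ≈ 1.674.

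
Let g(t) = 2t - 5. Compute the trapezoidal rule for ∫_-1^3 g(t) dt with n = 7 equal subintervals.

Δt = (3 − (-1))/7 = 4/7.
g(-1) = -7, g(-3/7) = -41/7, g(1/7) = -33/7, g(5/7) = -25/7, g(9/7) = -17/7, g(13/7) = -9/7, g(17/7) = -1/7, g(3) = 1.
T_7 = (Δt/2)·[g(t_0) + 2g(t_1) + ... + 2g(t_{6}) + g(t_7)].
Sum = -12.

-12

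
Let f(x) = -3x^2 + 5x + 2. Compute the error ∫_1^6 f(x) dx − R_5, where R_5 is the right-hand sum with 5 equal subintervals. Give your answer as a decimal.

Exact integral: ∫_1^6 f(x) dx = -117.5.
R_5 = -160.
Error = -117.5 − (-160) = 42.5.

42.5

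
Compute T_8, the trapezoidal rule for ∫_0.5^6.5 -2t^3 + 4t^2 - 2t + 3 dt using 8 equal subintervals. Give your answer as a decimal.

Δt = (6.5 − 0.5)/8 = 0.75.
f(0.5) = 2.75, f(1.25) = 2.84375, f(2) = -1, f(2.75) = -13.84375, f(3.5) = -40.75, f(4.25) = -86.78125, f(5) = -157, f(5.75) = -256.46875, f(6.5) = -390.25.
T_8 = (Δt/2)·[f(t_0) + 2f(t_1) + ... + 2f(t_{7}) + f(t_8)].
Sum = -560.0625.

-560.0625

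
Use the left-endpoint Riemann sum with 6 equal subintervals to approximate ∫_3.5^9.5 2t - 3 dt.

Δt = (9.5 − 3.5)/6 = 1.
Left endpoints: 3.5, 4.5, 5.5, 6.5, 7.5, 8.5.
f(3.5) = 4, f(4.5) = 6, f(5.5) = 8, f(6.5) = 10, f(7.5) = 12, f(8.5) = 14.
Sum = Δt · [f(3.5) + f(4.5) + f(5.5) + ...].
Sum = 54.

54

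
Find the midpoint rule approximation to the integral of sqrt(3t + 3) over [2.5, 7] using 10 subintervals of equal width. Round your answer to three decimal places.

18.568

Δt = (7 − 2.5)/10 = 0.45.
Midpoints: 2.725, 3.175, 3.625, 4.075, 4.525, 4.975, 5.425, 5.875, 6.325, 6.775.
f(2.725) ≈ 3.343, f(3.175) ≈ 3.539, f(3.625) ≈ 3.725, f(4.075) ≈ 3.902, f(4.525) ≈ 4.071, f(4.975) ≈ 4.234, f(5.425) ≈ 4.390, f(5.875) ≈ 4.541, f(6.325) ≈ 4.688, f(6.775) ≈ 4.830.
Sum = Δt · [f(2.725) + f(3.175) + f(3.625) + ...].
Sum ≈ 18.568.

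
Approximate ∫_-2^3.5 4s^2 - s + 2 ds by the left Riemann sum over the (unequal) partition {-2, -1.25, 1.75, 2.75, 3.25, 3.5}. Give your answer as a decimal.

Subinterval widths: 0.75, 3, 1, 0.5, 0.25.
Left endpoints: -2, -1.25, 1.75, 2.75, 3.25.
f(-2) = 20, f(-1.25) = 9.5, f(1.75) = 12.5, f(2.75) = 29.5, f(3.25) = 41.
Sum = Σ Δs_i · f(s_i).
Sum = 81.

81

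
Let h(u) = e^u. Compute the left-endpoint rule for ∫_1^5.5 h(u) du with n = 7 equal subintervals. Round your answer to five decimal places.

172.47284

Δu = (5.5 − 1)/7 = 9/14.
Left endpoints: 1, 23/14, 16/7, 41/14, 25/7, 59/14, 34/7.
h(1) ≈ 2.71828, h(23/14) ≈ 5.16992, h(16/7) ≈ 9.83271, h(41/14) ≈ 18.70090, h(25/7) ≈ 35.56737, h(59/14) ≈ 67.64583, h(34/7) ≈ 128.65609.
Sum = Δu · [h(1) + h(23/14) + h(16/7) + ...].
Sum ≈ 172.47284.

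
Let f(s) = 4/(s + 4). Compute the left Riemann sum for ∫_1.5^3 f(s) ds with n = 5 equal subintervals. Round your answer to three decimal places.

Δs = (3 − 1.5)/5 = 0.3.
Left endpoints: 1.5, 1.8, 2.1, 2.4, 2.7.
f(1.5) = 8/11, f(1.8) = 20/29, f(2.1) = 40/61, f(2.4) = 0.625, f(2.7) = 40/67.
Sum = Δs · [f(1.5) + f(1.8) + f(2.1) + f(2.4) + f(2.7)].
Sum ≈ 0.988.

0.988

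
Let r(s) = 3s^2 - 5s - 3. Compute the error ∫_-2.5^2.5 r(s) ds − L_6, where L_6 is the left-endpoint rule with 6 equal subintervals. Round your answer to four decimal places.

-12.1528

Exact integral: ∫_-2.5^2.5 r(s) ds = 16.25.
L_6 ≈ 28.402778.
Error ≈ 16.25 − 28.402778 ≈ -12.1528.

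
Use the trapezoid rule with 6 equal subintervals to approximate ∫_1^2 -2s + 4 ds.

Δs = (2 − 1)/6 = 1/6.
f(1) = 2, f(7/6) = 5/3, f(4/3) = 4/3, f(1.5) = 1, f(5/3) = 2/3, f(11/6) = 1/3, f(2) = 0.
T_6 = (Δs/2)·[f(s_0) + 2f(s_1) + ... + 2f(s_{5}) + f(s_6)].
Sum = 1.

1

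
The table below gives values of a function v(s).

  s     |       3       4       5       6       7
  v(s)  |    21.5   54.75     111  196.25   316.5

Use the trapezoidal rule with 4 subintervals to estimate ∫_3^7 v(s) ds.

Δs = 1.
T_4 = (1/2)·[21.5 + 2·54.75 + 2·111 + 2·196.25 + 316.5] = 531.

531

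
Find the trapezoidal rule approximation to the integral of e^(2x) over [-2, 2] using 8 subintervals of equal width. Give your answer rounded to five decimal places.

Δx = (2 − (-2))/8 = 0.5.
f(-2) ≈ 0.01832, f(-1.5) ≈ 0.04979, f(-1) ≈ 0.13534, f(-0.5) ≈ 0.36788, f(0) ≈ 1.00000, f(0.5) ≈ 2.71828, f(1) ≈ 7.38906, f(1.5) ≈ 20.08554, f(2) ≈ 54.59815.
T_8 = (Δx/2)·[f(x_0) + 2f(x_1) + ... + 2f(x_{7}) + f(x_8)].
Sum ≈ 29.52705.

29.52705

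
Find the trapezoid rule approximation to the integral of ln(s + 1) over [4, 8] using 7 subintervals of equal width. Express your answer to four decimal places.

7.7254

Δs = (8 − 4)/7 = 4/7.
f(4) ≈ 1.6094, f(32/7) ≈ 1.7177, f(36/7) ≈ 1.8153, f(40/7) ≈ 1.9042, f(44/7) ≈ 1.9859, f(48/7) ≈ 2.0614, f(52/7) ≈ 2.1316, f(8) ≈ 2.1972.
T_7 = (Δs/2)·[f(s_0) + 2f(s_1) + ... + 2f(s_{6}) + f(s_7)].
Sum ≈ 7.7254.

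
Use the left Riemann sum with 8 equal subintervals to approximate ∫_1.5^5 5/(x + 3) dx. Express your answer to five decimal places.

Δx = (5 − 1.5)/8 = 0.4375.
Left endpoints: 1.5, 1.9375, 2.375, 2.8125, 3.25, 3.6875, 4.125, 4.5625.
f(1.5) = 10/9, f(1.9375) = 80/79, f(2.375) = 40/43, f(2.8125) = 80/93, f(3.25) = 0.8, f(3.6875) = 80/107, f(4.125) = 40/57, f(4.5625) = 80/121.
Sum = Δx · [f(1.5) + f(1.9375) + f(2.375) + ...].
Sum ≈ 2.98585.

2.98585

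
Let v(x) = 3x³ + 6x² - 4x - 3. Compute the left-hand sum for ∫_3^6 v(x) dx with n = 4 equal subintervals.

Δx = (6 − 3)/4 = 0.75.
Left endpoints: 3, 3.75, 4.5, 5.25.
v(3) = 120, v(3.75) = 224.578125, v(4.5) = 373.875, v(5.25) = 575.484375.
Sum = Δx · [v(3) + v(3.75) + v(4.5) + v(5.25)].
Sum = 970.453125.

970.453125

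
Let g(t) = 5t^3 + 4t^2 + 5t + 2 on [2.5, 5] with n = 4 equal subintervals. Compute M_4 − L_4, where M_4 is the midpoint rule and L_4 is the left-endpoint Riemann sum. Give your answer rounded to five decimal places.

183.53271

M_4 ≈ 925.2270508.
L_4 ≈ 741.6943359.
M_4 − L_4 ≈ 183.53271.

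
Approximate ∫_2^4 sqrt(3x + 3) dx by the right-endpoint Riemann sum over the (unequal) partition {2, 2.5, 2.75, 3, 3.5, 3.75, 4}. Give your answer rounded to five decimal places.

7.07383

Subinterval widths: 0.5, 0.25, 0.25, 0.5, 0.25, 0.25.
Right endpoints: 2.5, 2.75, 3, 3.5, 3.75, 4.
f(2.5) ≈ 3.24037, f(2.75) ≈ 3.35410, f(3) ≈ 3.46410, f(3.5) ≈ 3.67423, f(3.75) ≈ 3.77492, f(4) ≈ 3.87298.
Sum = Σ Δx_i · f(x_i).
Sum ≈ 7.07383.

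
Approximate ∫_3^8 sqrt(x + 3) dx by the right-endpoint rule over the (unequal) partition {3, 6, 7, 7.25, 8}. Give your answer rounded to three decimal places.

15.450

Subinterval widths: 3, 1, 0.25, 0.75.
Right endpoints: 6, 7, 7.25, 8.
f(6) ≈ 3.000, f(7) ≈ 3.162, f(7.25) ≈ 3.202, f(8) ≈ 3.317.
Sum = Σ Δx_i · f(x_i).
Sum ≈ 15.450.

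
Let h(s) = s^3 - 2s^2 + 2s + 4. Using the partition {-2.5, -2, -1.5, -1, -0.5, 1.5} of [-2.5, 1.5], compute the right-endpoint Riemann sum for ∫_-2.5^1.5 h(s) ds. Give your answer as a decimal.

Subinterval widths: 0.5, 0.5, 0.5, 0.5, 2.
Right endpoints: -2, -1.5, -1, -0.5, 1.5.
h(-2) = -16, h(-1.5) = -6.875, h(-1) = -1, h(-0.5) = 2.375, h(1.5) = 5.875.
Sum = Σ Δs_i · h(s_i).
Sum = 1.

1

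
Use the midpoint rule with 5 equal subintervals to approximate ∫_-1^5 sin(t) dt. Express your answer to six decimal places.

Δt = (5 − (-1))/5 = 1.2.
Midpoints: -0.4, 0.8, 2, 3.2, 4.4.
f(-0.4) ≈ -0.389418, f(0.8) ≈ 0.717356, f(2) ≈ 0.909297, f(3.2) ≈ -0.058374, f(4.4) ≈ -0.951602.
Sum = Δt · [f(-0.4) + f(0.8) + f(2) + f(3.2) + f(4.4)].
Sum ≈ 0.272711.

0.272711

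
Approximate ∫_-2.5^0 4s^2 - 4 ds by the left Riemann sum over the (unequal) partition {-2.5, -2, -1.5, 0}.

Subinterval widths: 0.5, 0.5, 1.5.
Left endpoints: -2.5, -2, -1.5.
f(-2.5) = 21, f(-2) = 12, f(-1.5) = 5.
Sum = Σ Δs_i · f(s_i).
Sum = 24.

24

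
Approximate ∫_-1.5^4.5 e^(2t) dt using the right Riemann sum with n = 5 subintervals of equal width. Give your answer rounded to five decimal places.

10693.75669

Δt = (4.5 − (-1.5))/5 = 1.2.
Right endpoints: -0.3, 0.9, 2.1, 3.3, 4.5.
f(-0.3) ≈ 0.54881, f(0.9) ≈ 6.04965, f(2.1) ≈ 66.68633, f(3.3) ≈ 735.09519, f(4.5) ≈ 8103.08393.
Sum = Δt · [f(-0.3) + f(0.9) + f(2.1) + f(3.3) + f(4.5)].
Sum ≈ 10693.75669.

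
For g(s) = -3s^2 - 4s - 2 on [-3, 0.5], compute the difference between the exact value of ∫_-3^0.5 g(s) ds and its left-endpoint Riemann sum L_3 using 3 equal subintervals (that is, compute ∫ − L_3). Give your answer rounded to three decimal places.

Exact integral: ∫_-3^0.5 g(s) ds = -16.625.
L_3 ≈ -26.15278.
Error ≈ -16.625 − (-26.15278) ≈ 9.528.

9.528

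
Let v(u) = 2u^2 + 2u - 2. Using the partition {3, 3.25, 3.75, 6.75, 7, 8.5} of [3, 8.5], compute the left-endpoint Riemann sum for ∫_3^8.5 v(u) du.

Subinterval widths: 0.25, 0.5, 3, 0.25, 1.5.
Left endpoints: 3, 3.25, 3.75, 6.75, 7.
v(3) = 22, v(3.25) = 25.625, v(3.75) = 33.625, v(6.75) = 102.625, v(7) = 110.
Sum = Σ Δu_i · v(u_i).
Sum = 309.84375.

309.84375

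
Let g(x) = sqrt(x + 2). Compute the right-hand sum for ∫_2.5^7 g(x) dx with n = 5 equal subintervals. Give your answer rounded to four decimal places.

12.0268

Δx = (7 − 2.5)/5 = 0.9.
Right endpoints: 3.4, 4.3, 5.2, 6.1, 7.
g(3.4) ≈ 2.3238, g(4.3) ≈ 2.5100, g(5.2) ≈ 2.6833, g(6.1) ≈ 2.8460, g(7) ≈ 3.0000.
Sum = Δx · [g(3.4) + g(4.3) + g(5.2) + g(6.1) + g(7)].
Sum ≈ 12.0268.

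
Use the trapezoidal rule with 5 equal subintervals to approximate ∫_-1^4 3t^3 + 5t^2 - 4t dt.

285

Δt = (4 − (-1))/5 = 1.
f(-1) = 6, f(0) = 0, f(1) = 4, f(2) = 36, f(3) = 114, f(4) = 256.
T_5 = (Δt/2)·[f(t_0) + 2f(t_1) + ... + 2f(t_{4}) + f(t_5)].
Sum = 285.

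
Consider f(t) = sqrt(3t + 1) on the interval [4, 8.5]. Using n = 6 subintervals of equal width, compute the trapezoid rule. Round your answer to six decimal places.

19.893038

Δt = (8.5 − 4)/6 = 0.75.
f(4) ≈ 3.605551, f(4.75) ≈ 3.905125, f(5.5) ≈ 4.183300, f(6.25) ≈ 4.444097, f(7) ≈ 4.690416, f(7.75) ≈ 4.924429, f(8.5) ≈ 5.147815.
T_6 = (Δt/2)·[f(t_0) + 2f(t_1) + ... + 2f(t_{5}) + f(t_6)].
Sum ≈ 19.893038.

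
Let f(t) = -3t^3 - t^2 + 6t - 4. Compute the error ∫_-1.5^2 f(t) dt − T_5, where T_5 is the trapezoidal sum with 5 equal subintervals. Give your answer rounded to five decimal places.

Exact integral: ∫_-1.5^2 f(t) dt ≈ -20.7447917.
T_5 = -21.67375.
Error ≈ -20.7447917 − (-21.67375) ≈ 0.92896.

0.92896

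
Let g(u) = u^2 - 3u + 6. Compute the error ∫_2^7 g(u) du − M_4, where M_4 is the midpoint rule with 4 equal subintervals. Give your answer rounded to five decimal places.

Exact integral: ∫_2^7 g(u) du ≈ 74.1666667.
M_4 = 73.515625.
Error ≈ 74.1666667 − 73.515625 ≈ 0.65104.

0.65104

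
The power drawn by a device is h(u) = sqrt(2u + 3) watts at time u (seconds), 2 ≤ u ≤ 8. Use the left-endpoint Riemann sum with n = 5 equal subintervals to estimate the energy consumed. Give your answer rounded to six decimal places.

20.387285

Δu = (8 − 2)/5 = 1.2.
Left endpoints: 2, 3.2, 4.4, 5.6, 6.8.
h(2) ≈ 2.645751, h(3.2) ≈ 3.065942, h(4.4) ≈ 3.435113, h(5.6) ≈ 3.768289, h(6.8) ≈ 4.074310.
Sum = Δu · [h(2) + h(3.2) + h(4.4) + h(5.6) + h(6.8)].
Sum ≈ 20.387285.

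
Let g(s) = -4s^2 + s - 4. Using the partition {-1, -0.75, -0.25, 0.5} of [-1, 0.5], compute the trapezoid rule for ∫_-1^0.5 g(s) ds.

Subinterval widths: 0.25, 0.5, 0.75.
g(-1) = -9, g(-0.75) = -7, g(-0.25) = -4.5, g(0.5) = -4.5.
On each subinterval the trapezoid contributes (Δs_i/2)·[g(s_{i-1}) + g(s_i)].
Sum = -8.25.

-8.25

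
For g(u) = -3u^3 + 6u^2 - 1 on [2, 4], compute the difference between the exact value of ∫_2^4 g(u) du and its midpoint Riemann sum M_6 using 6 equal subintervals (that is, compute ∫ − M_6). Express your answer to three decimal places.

-0.389

Exact integral: ∫_2^4 g(u) du = -70.
M_6 ≈ -69.61111.
Error ≈ -70 − (-69.61111) ≈ -0.389.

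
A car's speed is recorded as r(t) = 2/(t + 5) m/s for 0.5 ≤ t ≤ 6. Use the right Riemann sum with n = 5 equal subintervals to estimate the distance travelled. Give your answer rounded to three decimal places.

1.291

Δt = (6 − 0.5)/5 = 1.1.
Right endpoints: 1.6, 2.7, 3.8, 4.9, 6.
r(1.6) = 10/33, r(2.7) = 20/77, r(3.8) = 5/22, r(4.9) = 20/99, r(6) = 2/11.
Sum = Δt · [r(1.6) + r(2.7) + r(3.8) + r(4.9) + r(6)].
Sum ≈ 1.291.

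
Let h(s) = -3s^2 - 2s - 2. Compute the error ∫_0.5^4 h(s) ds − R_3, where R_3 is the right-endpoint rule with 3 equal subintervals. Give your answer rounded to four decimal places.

34.0278

Exact integral: ∫_0.5^4 h(s) ds = -86.625.
R_3 ≈ -120.652778.
Error ≈ -86.625 − (-120.652778) ≈ 34.0278.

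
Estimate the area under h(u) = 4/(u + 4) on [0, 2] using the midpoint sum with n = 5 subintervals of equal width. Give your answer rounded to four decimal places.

1.6209

Δu = (2 − 0)/5 = 0.4.
Midpoints: 0.2, 0.6, 1, 1.4, 1.8.
h(0.2) = 20/21, h(0.6) = 20/23, h(1) = 0.8, h(1.4) = 20/27, h(1.8) = 20/29.
Sum = Δu · [h(0.2) + h(0.6) + h(1) + h(1.4) + h(1.8)].
Sum ≈ 1.6209.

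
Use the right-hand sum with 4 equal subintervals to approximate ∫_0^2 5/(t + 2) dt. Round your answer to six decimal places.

Δt = (2 − 0)/4 = 0.5.
Right endpoints: 0.5, 1, 1.5, 2.
f(0.5) = 2, f(1) = 5/3, f(1.5) = 10/7, f(2) = 1.25.
Sum = Δt · [f(0.5) + f(1) + f(1.5) + f(2)].
Sum ≈ 3.172619.

3.172619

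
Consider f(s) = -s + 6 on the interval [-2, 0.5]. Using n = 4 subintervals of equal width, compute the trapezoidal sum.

16.875

Δs = (0.5 − (-2))/4 = 0.625.
f(-2) = 8, f(-1.375) = 7.375, f(-0.75) = 6.75, f(-0.125) = 6.125, f(0.5) = 5.5.
T_4 = (Δs/2)·[f(s_0) + 2f(s_1) + 2f(s_2) + 2f(s_3) + f(s_4)].
Sum = 16.875.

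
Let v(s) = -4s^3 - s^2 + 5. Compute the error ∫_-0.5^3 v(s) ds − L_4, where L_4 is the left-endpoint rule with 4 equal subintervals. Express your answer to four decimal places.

-44.1510

Exact integral: ∫_-0.5^3 v(s) ds ≈ -72.479167.
L_4 = -28.328125.
Error ≈ -72.479167 − (-28.328125) ≈ -44.1510.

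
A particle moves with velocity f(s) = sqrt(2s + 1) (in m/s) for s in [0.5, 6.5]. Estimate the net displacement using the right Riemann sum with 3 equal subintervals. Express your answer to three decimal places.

Δs = (6.5 − 0.5)/3 = 2.
Right endpoints: 2.5, 4.5, 6.5.
f(2.5) ≈ 2.449, f(4.5) ≈ 3.162, f(6.5) ≈ 3.742.
Sum = Δs · [f(2.5) + f(4.5) + f(6.5)].
Sum ≈ 18.707.

18.707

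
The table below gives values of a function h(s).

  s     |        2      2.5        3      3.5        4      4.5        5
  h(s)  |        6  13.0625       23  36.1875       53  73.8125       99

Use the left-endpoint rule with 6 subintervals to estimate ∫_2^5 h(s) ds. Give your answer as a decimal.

Δs = 0.5.
Sum = 0.5·[6 + 13.0625 + 23 + 36.1875 + 53 + 73.8125] = 102.53125.

102.53125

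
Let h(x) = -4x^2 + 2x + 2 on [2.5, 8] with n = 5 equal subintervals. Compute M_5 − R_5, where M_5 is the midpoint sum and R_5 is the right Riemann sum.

M_5 = -590.865.
R_5 = -718.52.
M_5 − R_5 = 127.655.

127.655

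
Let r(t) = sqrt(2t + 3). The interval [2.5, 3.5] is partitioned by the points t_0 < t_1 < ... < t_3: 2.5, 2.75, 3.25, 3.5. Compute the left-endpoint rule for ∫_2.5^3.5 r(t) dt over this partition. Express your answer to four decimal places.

Subinterval widths: 0.25, 0.5, 0.25.
Left endpoints: 2.5, 2.75, 3.25.
r(2.5) ≈ 2.8284, r(2.75) ≈ 2.9155, r(3.25) ≈ 3.0822.
Sum = Σ Δt_i · r(t_i).
Sum ≈ 2.9354.

2.9354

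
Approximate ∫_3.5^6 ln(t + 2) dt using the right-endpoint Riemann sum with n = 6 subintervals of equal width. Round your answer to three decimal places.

4.837

Δt = (6 − 3.5)/6 = 5/12.
Right endpoints: 47/12, 13/3, 4.75, 31/6, 67/12, 6.
f(47/12) ≈ 1.778, f(13/3) ≈ 1.846, f(4.75) ≈ 1.910, f(31/6) ≈ 1.969, f(67/12) ≈ 2.026, f(6) ≈ 2.079.
Sum = Δt · [f(47/12) + f(13/3) + f(4.75) + ...].
Sum ≈ 4.837.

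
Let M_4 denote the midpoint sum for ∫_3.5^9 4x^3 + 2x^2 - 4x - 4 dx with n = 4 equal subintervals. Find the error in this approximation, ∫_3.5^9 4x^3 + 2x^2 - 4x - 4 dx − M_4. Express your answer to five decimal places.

66.72331

Exact integral: ∫_3.5^9 f(x) dx ≈ 6708.8541667.
M_4 ≈ 6642.1308594.
Error ≈ 6708.8541667 − 6642.1308594 ≈ 66.72331.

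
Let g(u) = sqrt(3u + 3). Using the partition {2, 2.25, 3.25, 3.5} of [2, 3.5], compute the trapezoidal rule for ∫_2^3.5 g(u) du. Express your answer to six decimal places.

5.017538

Subinterval widths: 0.25, 1, 0.25.
g(2) ≈ 3.000000, g(2.25) ≈ 3.122499, g(3.25) ≈ 3.570714, g(3.5) ≈ 3.674235.
On each subinterval the trapezoid contributes (Δu_i/2)·[g(u_{i-1}) + g(u_i)].
Sum ≈ 5.017538.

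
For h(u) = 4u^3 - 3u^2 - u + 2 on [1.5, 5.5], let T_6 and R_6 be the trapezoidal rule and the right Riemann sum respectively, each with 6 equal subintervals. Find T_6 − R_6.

T_6 ≈ 752.55555556.
R_6 ≈ 940.55555556.
T_6 − R_6 = -188.

-188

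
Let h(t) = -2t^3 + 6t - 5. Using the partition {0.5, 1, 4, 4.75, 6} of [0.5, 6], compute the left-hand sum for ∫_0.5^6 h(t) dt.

Subinterval widths: 0.5, 3, 0.75, 1.25.
Left endpoints: 0.5, 1, 4, 4.75.
h(0.5) = -2.25, h(1) = -1, h(4) = -109, h(4.75) = -190.84375.
Sum = Σ Δt_i · h(t_i).
Sum = -324.4296875.

-324.4296875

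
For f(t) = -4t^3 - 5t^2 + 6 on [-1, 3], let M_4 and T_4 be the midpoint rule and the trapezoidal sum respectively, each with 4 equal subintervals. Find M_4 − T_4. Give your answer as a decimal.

M_4 = -97.
T_4 = -114.
M_4 − T_4 = 17.

17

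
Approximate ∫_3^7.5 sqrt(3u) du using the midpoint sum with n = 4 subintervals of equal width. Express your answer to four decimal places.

Δu = (7.5 − 3)/4 = 1.125.
Midpoints: 3.5625, 4.6875, 5.8125, 6.9375.
f(3.5625) ≈ 3.2692, f(4.6875) ≈ 3.7500, f(5.8125) ≈ 4.1758, f(6.9375) ≈ 4.5621.
Sum = Δu · [f(3.5625) + f(4.6875) + f(5.8125) + f(6.9375)].
Sum ≈ 17.7267.

17.7267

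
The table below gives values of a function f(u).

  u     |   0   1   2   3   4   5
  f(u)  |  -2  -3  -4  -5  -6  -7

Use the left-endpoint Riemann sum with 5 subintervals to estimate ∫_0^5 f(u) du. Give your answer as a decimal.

-20

Δu = 1.
Sum = 1·[(-2) + (-3) + (-4) + (-5) + (-6)] = -20.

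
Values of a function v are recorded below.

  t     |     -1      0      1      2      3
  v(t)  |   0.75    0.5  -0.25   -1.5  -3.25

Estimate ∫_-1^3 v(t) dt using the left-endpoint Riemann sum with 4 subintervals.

-0.5

Δt = 1.
Sum = 1·[0.75 + 0.5 + (-0.25) + (-1.5)] = -0.5.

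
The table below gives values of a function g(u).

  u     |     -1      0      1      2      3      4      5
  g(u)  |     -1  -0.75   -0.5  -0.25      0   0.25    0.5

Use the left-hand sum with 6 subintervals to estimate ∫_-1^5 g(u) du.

-2.25

Δu = 1.
Sum = 1·[(-1) + (-0.75) + (-0.5) + (-0.25) + 0 + 0.25] = -2.25.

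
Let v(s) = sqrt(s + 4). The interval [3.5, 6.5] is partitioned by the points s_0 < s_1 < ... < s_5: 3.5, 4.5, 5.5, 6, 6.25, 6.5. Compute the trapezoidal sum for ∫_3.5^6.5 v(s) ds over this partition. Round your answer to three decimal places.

Subinterval widths: 1, 1, 0.5, 0.25, 0.25.
v(3.5) ≈ 2.739, v(4.5) ≈ 2.915, v(5.5) ≈ 3.082, v(6) ≈ 3.162, v(6.25) ≈ 3.202, v(6.5) ≈ 3.240.
On each subinterval the trapezoid contributes (Δs_i/2)·[v(s_{i-1}) + v(s_i)].
Sum ≈ 8.988.

8.988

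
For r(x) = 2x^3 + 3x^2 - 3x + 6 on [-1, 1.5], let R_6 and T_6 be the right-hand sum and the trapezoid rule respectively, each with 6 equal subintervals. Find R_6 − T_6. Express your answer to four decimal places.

1.0417

R_6 = 20.8984375.
T_6 ≈ 19.856771.
R_6 − T_6 ≈ 1.0417.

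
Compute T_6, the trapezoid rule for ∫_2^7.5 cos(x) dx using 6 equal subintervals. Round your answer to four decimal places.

Δx = (7.5 − 2)/6 = 11/12.
f(2) ≈ -0.4161, f(35/12) ≈ -0.9748, f(23/6) ≈ -0.7701, f(4.75) ≈ 0.0376, f(17/3) ≈ 0.8159, f(79/12) ≈ 0.9553, f(7.5) ≈ 0.3466.
T_6 = (Δx/2)·[f(x_0) + 2f(x_1) + ... + 2f(x_{5}) + f(x_6)].
Sum ≈ 0.0267.

0.0267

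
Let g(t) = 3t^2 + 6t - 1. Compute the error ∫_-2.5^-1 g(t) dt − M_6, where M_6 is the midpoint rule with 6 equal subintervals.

Exact integral: ∫_-2.5^-1 g(t) dt = -2.625.
M_6 = -2.6484375.
Error = -2.625 − (-2.6484375) = 0.0234375.

0.0234375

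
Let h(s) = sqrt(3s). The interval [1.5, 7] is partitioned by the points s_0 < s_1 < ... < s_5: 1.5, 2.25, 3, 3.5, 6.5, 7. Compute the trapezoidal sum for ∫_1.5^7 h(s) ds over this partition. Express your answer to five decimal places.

19.16314

Subinterval widths: 0.75, 0.75, 0.5, 3, 0.5.
h(1.5) ≈ 2.12132, h(2.25) ≈ 2.59808, h(3) ≈ 3.00000, h(3.5) ≈ 3.24037, h(6.5) ≈ 4.41588, h(7) ≈ 4.58258.
On each subinterval the trapezoid contributes (Δs_i/2)·[h(s_{i-1}) + h(s_i)].
Sum ≈ 19.16314.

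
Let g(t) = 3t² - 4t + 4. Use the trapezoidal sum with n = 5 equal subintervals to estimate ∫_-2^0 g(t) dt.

24.16

Δt = (0 − (-2))/5 = 0.4.
g(-2) = 24, g(-1.6) = 18.08, g(-1.2) = 13.12, g(-0.8) = 9.12, g(-0.4) = 6.08, g(0) = 4.
T_5 = (Δt/2)·[g(t_0) + 2g(t_1) + ... + 2g(t_{4}) + g(t_5)].
Sum = 24.16.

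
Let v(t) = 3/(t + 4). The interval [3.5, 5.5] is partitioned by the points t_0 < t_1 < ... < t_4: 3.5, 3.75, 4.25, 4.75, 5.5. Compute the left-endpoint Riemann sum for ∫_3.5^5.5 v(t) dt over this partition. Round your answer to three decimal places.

0.733

Subinterval widths: 0.25, 0.5, 0.5, 0.75.
Left endpoints: 3.5, 3.75, 4.25, 4.75.
v(3.5) = 0.4, v(3.75) = 12/31, v(4.25) = 4/11, v(4.75) = 12/35.
Sum = Σ Δt_i · v(t_i).
Sum ≈ 0.733.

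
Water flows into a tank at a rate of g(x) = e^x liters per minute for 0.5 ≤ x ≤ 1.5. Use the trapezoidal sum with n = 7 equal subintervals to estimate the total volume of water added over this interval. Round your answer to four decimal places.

2.8378

Δx = (1.5 − 0.5)/7 = 1/7.
g(0.5) ≈ 1.6487, g(9/14) ≈ 1.9019, g(11/14) ≈ 2.1940, g(13/14) ≈ 2.5309, g(15/14) ≈ 2.9195, g(17/14) ≈ 3.3679, g(19/14) ≈ 3.8851, g(1.5) ≈ 4.4817.
T_7 = (Δx/2)·[g(x_0) + 2g(x_1) + ... + 2g(x_{6}) + g(x_7)].
Sum ≈ 2.8378.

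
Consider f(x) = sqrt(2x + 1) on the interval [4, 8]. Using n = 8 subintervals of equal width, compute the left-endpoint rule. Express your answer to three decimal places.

14.082

Δx = (8 − 4)/8 = 0.5.
Left endpoints: 4, 4.5, 5, 5.5, 6, 6.5, 7, 7.5.
f(4) ≈ 3.000, f(4.5) ≈ 3.162, f(5) ≈ 3.317, f(5.5) ≈ 3.464, f(6) ≈ 3.606, f(6.5) ≈ 3.742, f(7) ≈ 3.873, f(7.5) ≈ 4.000.
Sum = Δx · [f(4) + f(4.5) + f(5) + ...].
Sum ≈ 14.082.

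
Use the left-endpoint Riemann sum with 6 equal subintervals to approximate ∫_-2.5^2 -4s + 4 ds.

Δs = (2 − (-2.5))/6 = 0.75.
Left endpoints: -2.5, -1.75, -1, -0.25, 0.5, 1.25.
f(-2.5) = 14, f(-1.75) = 11, f(-1) = 8, f(-0.25) = 5, f(0.5) = 2, f(1.25) = -1.
Sum = Δs · [f(-2.5) + f(-1.75) + f(-1) + ...].
Sum = 29.25.

29.25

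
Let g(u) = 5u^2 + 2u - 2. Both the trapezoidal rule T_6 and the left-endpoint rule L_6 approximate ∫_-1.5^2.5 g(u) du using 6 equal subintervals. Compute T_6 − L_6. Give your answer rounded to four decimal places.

9.3333

T_6 ≈ 29.148148.
L_6 ≈ 19.814815.
T_6 − L_6 ≈ 9.3333.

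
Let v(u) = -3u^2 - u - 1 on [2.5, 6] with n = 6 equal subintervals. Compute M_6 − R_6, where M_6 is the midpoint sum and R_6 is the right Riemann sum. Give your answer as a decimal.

M_6 ≈ -218.45226.
R_6 ≈ -246.39757.
M_6 − R_6 = 27.9453125.

27.9453125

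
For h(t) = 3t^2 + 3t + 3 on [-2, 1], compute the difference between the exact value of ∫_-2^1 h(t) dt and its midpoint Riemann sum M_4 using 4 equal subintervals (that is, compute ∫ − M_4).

Exact integral: ∫_-2^1 h(t) dt = 13.5.
M_4 = 13.078125.
Error = 13.5 − 13.078125 = 0.421875.

0.421875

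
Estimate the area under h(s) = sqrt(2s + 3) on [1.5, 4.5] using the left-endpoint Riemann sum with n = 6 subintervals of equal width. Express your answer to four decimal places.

8.7013

Δs = (4.5 − 1.5)/6 = 0.5.
Left endpoints: 1.5, 2, 2.5, 3, 3.5, 4.
h(1.5) ≈ 2.4495, h(2) ≈ 2.6458, h(2.5) ≈ 2.8284, h(3) ≈ 3.0000, h(3.5) ≈ 3.1623, h(4) ≈ 3.3166.
Sum = Δs · [h(1.5) + h(2) + h(2.5) + ...].
Sum ≈ 8.7013.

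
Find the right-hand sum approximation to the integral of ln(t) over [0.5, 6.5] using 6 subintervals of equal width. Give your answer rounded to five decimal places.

Δt = (6.5 − 0.5)/6 = 1.
Right endpoints: 1.5, 2.5, 3.5, 4.5, 5.5, 6.5.
f(1.5) ≈ 0.40547, f(2.5) ≈ 0.91629, f(3.5) ≈ 1.25276, f(4.5) ≈ 1.50408, f(5.5) ≈ 1.70475, f(6.5) ≈ 1.87180.
Sum = Δt · [f(1.5) + f(2.5) + f(3.5) + ...].
Sum ≈ 7.65515.

7.65515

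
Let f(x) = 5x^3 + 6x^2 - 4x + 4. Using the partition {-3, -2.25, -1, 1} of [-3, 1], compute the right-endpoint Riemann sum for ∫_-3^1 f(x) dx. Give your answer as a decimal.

Subinterval widths: 0.75, 1.25, 2.
Right endpoints: -2.25, -1, 1.
f(-2.25) = -13.578125, f(-1) = 9, f(1) = 11.
Sum = Σ Δx_i · f(x_i).
Sum = 23.06640625.

23.06640625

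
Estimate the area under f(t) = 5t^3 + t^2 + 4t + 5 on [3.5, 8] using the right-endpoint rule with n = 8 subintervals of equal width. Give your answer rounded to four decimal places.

Δt = (8 − 3.5)/8 = 0.5625.
Right endpoints: 4.0625, 4.625, 5.1875, 5.75, 6.3125, 6.875, 7.4375, 8.
f(4.0625) = 1527765/4096, f(4.625) = 276249/512, f(5.1875) = 3074631/4096, f(5.75) = 1011.609375, f(6.3125) = 5438625/4096, f(6.875) = 872715/512, f(7.4375) = 8794707/4096, f(8) = 2661.
Sum = Δt · [f(4.0625) + f(4.625) + f(5.1875) + ...].
Sum ≈ 5914.8259.

5914.8259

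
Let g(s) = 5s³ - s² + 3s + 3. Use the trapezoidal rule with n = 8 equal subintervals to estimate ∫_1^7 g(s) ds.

Δs = (7 − 1)/8 = 0.75.
g(1) = 10, g(1.75) = 31.984375, g(2.5) = 82.375, g(3.25) = 173.828125, g(4) = 319, g(4.75) = 530.546875, g(5.5) = 821.125, g(6.25) = 1203.390625, g(7) = 1690.
T_8 = (Δs/2)·[g(s_0) + 2g(s_1) + ... + 2g(s_{7}) + g(s_8)].
Sum = 3009.1875.

3009.1875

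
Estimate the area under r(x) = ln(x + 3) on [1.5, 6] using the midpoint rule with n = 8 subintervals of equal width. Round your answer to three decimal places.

Δx = (6 − 1.5)/8 = 0.5625.
Midpoints: 1.78125, 2.34375, 2.90625, 3.46875, 4.03125, 4.59375, 5.15625, 5.71875.
r(1.78125) ≈ 1.565, r(2.34375) ≈ 1.676, r(2.90625) ≈ 1.776, r(3.46875) ≈ 1.867, r(4.03125) ≈ 1.950, r(4.59375) ≈ 2.027, r(5.15625) ≈ 2.099, r(5.71875) ≈ 2.165.
Sum = Δx · [r(1.78125) + r(2.34375) + r(2.90625) + ...].
Sum ≈ 8.508.

8.508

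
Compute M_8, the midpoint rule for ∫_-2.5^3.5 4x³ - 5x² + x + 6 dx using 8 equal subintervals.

52.21875

Δx = (3.5 − (-2.5))/8 = 0.75.
Midpoints: -2.125, -1.375, -0.625, 0.125, 0.875, 1.625, 2.375, 3.125.
f(-2.125) = -57.0859375, f(-1.375) = -15.2265625, f(-0.625) = 2.4453125, f(0.125) = 6.0546875, f(0.875) = 5.7265625, f(1.625) = 11.5859375, f(2.375) = 33.7578125, f(3.125) = 82.3671875.
Sum = Δx · [f(-2.125) + f(-1.375) + f(-0.625) + ...].
Sum = 52.21875.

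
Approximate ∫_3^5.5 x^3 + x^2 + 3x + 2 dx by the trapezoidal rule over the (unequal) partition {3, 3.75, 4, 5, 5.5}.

295.4296875

Subinterval widths: 0.75, 0.25, 1, 0.5.
f(3) = 47, f(3.75) = 80.046875, f(4) = 94, f(5) = 167, f(5.5) = 215.125.
On each subinterval the trapezoid contributes (Δx_i/2)·[f(x_{i-1}) + f(x_i)].
Sum = 295.4296875.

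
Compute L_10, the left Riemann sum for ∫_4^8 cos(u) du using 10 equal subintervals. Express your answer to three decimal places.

Δu = (8 − 4)/10 = 0.4.
Left endpoints: 4, 4.4, 4.8, 5.2, 5.6, 6, 6.4, 6.8, 7.2, 7.6.
f(4) ≈ -0.654, f(4.4) ≈ -0.307, f(4.8) ≈ 0.087, f(5.2) ≈ 0.469, f(5.6) ≈ 0.776, f(6) ≈ 0.960, f(6.4) ≈ 0.993, f(6.8) ≈ 0.869, f(7.2) ≈ 0.608, f(7.6) ≈ 0.251.
Sum = Δu · [f(4) + f(4.4) + f(4.8) + ...].
Sum ≈ 1.621.

1.621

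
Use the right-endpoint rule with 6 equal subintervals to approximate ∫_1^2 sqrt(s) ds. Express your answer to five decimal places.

1.25313

Δs = (2 − 1)/6 = 1/6.
Right endpoints: 7/6, 4/3, 1.5, 5/3, 11/6, 2.
f(7/6) ≈ 1.08012, f(4/3) ≈ 1.15470, f(1.5) ≈ 1.22474, f(5/3) ≈ 1.29099, f(11/6) ≈ 1.35401, f(2) ≈ 1.41421.
Sum = Δs · [f(7/6) + f(4/3) + f(1.5) + ...].
Sum ≈ 1.25313.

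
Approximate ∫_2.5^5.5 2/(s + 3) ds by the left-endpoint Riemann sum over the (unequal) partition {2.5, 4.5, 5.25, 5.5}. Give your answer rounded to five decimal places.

Subinterval widths: 2, 0.75, 0.25.
Left endpoints: 2.5, 4.5, 5.25.
f(2.5) = 4/11, f(4.5) = 4/15, f(5.25) = 8/33.
Sum = Σ Δs_i · f(s_i).
Sum ≈ 0.98788.

0.98788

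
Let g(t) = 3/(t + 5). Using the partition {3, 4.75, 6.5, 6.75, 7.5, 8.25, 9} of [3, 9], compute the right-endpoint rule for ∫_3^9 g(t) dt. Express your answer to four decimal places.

1.5693

Subinterval widths: 1.75, 1.75, 0.25, 0.75, 0.75, 0.75.
Right endpoints: 4.75, 6.5, 6.75, 7.5, 8.25, 9.
g(4.75) = 4/13, g(6.5) = 6/23, g(6.75) = 12/47, g(7.5) = 0.24, g(8.25) = 12/53, g(9) = 3/14.
Sum = Σ Δt_i · g(t_i).
Sum ≈ 1.5693.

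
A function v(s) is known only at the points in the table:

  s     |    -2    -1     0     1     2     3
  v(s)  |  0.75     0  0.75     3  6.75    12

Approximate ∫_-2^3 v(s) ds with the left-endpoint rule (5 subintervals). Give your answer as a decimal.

11.25

Δs = 1.
Sum = 1·[0.75 + 0 + 0.75 + 3 + 6.75] = 11.25.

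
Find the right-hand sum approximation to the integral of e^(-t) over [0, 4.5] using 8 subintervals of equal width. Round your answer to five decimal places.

Δt = (4.5 − 0)/8 = 0.5625.
Right endpoints: 0.5625, 1.125, 1.6875, 2.25, 2.8125, 3.375, 3.9375, 4.5.
f(0.5625) ≈ 0.56978, f(1.125) ≈ 0.32465, f(1.6875) ≈ 0.18498, f(2.25) ≈ 0.10540, f(2.8125) ≈ 0.06005, f(3.375) ≈ 0.03422, f(3.9375) ≈ 0.01950, f(4.5) ≈ 0.01111.
Sum = Δt · [f(0.5625) + f(1.125) + f(1.6875) + ...].
Sum ≈ 0.73670.

0.73670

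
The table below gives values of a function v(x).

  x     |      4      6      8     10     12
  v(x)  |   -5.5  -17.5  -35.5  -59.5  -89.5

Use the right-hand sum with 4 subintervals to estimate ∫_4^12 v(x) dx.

-404

Δx = 2.
Sum = 2·[(-17.5) + (-35.5) + (-59.5) + (-89.5)] = -404.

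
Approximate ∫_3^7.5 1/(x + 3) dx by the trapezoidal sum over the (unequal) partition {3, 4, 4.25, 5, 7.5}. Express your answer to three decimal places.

Subinterval widths: 1, 0.25, 0.75, 2.5.
f(3) = 1/6, f(4) = 1/7, f(4.25) = 4/29, f(5) = 0.125, f(7.5) = 2/21.
On each subinterval the trapezoid contributes (Δx_i/2)·[f(x_{i-1}) + f(x_i)].
Sum ≈ 0.564.

0.564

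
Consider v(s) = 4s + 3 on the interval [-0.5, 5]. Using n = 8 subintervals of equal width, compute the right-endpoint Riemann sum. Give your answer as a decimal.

Δs = (5 − (-0.5))/8 = 0.6875.
Right endpoints: 0.1875, 0.875, 1.5625, 2.25, 2.9375, 3.625, 4.3125, 5.
v(0.1875) = 3.75, v(0.875) = 6.5, v(1.5625) = 9.25, v(2.25) = 12, v(2.9375) = 14.75, v(3.625) = 17.5, v(4.3125) = 20.25, v(5) = 23.
Sum = Δs · [v(0.1875) + v(0.875) + v(1.5625) + ...].
Sum = 73.5625.

73.5625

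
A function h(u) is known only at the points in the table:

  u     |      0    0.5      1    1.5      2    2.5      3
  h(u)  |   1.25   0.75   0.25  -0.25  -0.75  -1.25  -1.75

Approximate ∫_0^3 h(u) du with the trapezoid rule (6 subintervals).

Δu = 0.5.
T_6 = (0.5/2)·[1.25 + 2·0.75 + 2·0.25 + 2·(-0.25) + 2·(-0.75) + 2·(-1.25) + (-1.75)] = -0.75.

-0.75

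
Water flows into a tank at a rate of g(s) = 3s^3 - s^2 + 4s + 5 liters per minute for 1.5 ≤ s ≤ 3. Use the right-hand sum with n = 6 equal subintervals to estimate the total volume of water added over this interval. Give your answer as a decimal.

79.14453125

Δs = (3 − 1.5)/6 = 0.25.
Right endpoints: 1.75, 2, 2.25, 2.5, 2.75, 3.
g(1.75) = 25.015625, g(2) = 33, g(2.25) = 43.109375, g(2.5) = 55.625, g(2.75) = 70.828125, g(3) = 89.
Sum = Δs · [g(1.75) + g(2) + g(2.25) + ...].
Sum = 79.14453125.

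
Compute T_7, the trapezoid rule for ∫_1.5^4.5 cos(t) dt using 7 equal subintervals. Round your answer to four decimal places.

-1.9447

Δt = (4.5 − 1.5)/7 = 3/7.
f(1.5) ≈ 0.0707, f(27/14) ≈ -0.3502, f(33/14) ≈ -0.7078, f(39/14) ≈ -0.9373, f(45/14) ≈ -0.9974, f(51/14) ≈ -0.8770, f(57/14) ≈ -0.5980, f(4.5) ≈ -0.2108.
T_7 = (Δt/2)·[f(t_0) + 2f(t_1) + ... + 2f(t_{6}) + f(t_7)].
Sum ≈ -1.9447.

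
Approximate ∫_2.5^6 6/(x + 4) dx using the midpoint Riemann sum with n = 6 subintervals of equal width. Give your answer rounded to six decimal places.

2.583537

Δx = (6 − 2.5)/6 = 7/12.
Midpoints: 67/24, 3.375, 95/24, 109/24, 5.125, 137/24.
f(67/24) = 144/163, f(3.375) = 48/59, f(95/24) = 144/191, f(109/24) = 144/205, f(5.125) = 48/73, f(137/24) = 144/233.
Sum = Δx · [f(67/24) + f(3.375) + f(95/24) + ...].
Sum ≈ 2.583537.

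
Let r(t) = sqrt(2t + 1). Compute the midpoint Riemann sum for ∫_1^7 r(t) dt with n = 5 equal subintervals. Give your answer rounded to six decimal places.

17.651592

Δt = (7 − 1)/5 = 1.2.
Midpoints: 1.6, 2.8, 4, 5.2, 6.4.
r(1.6) ≈ 2.049390, r(2.8) ≈ 2.569047, r(4) ≈ 3.000000, r(5.2) ≈ 3.376389, r(6.4) ≈ 3.714835.
Sum = Δt · [r(1.6) + r(2.8) + r(4) + r(5.2) + r(6.4)].
Sum ≈ 17.651592.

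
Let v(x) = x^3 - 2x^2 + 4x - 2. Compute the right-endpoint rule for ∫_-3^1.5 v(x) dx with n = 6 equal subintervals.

-40.32421875

Δx = (1.5 − (-3))/6 = 0.75.
Right endpoints: -2.25, -1.5, -0.75, 0, 0.75, 1.5.
v(-2.25) = -32.515625, v(-1.5) = -15.875, v(-0.75) = -6.546875, v(0) = -2, v(0.75) = 0.296875, v(1.5) = 2.875.
Sum = Δx · [v(-2.25) + v(-1.5) + v(-0.75) + ...].
Sum = -40.32421875.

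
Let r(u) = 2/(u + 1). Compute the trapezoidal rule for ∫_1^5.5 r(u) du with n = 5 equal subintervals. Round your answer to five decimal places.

2.38724

Δu = (5.5 − 1)/5 = 0.9.
r(1) = 1, r(1.9) = 20/29, r(2.8) = 10/19, r(3.7) = 20/47, r(4.6) = 5/14, r(5.5) = 4/13.
T_5 = (Δu/2)·[r(u_0) + 2r(u_1) + ... + 2r(u_{4}) + r(u_5)].
Sum ≈ 2.38724.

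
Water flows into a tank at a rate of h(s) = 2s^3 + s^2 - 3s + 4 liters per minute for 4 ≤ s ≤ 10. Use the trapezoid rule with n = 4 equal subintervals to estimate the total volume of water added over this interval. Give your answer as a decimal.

Δs = (10 − 4)/4 = 1.5.
h(4) = 136, h(5.5) = 350.5, h(7) = 718, h(8.5) = 1279, h(10) = 2074.
T_4 = (Δs/2)·[h(s_0) + 2h(s_1) + 2h(s_2) + 2h(s_3) + h(s_4)].
Sum = 5178.75.

5178.75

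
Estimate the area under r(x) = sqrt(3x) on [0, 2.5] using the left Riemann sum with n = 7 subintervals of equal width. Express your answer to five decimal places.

Δx = (2.5 − 0)/7 = 5/14.
Left endpoints: 0, 5/14, 5/7, 15/14, 10/7, 25/14, 15/7.
r(0) ≈ 0.00000, r(5/14) ≈ 1.03510, r(5/7) ≈ 1.46385, r(15/14) ≈ 1.79284, r(10/7) ≈ 2.07020, r(25/14) ≈ 2.31455, r(15/7) ≈ 2.53546.
Sum = Δx · [r(0) + r(5/14) + r(5/7) + ...].
Sum ≈ 4.00429.

4.00429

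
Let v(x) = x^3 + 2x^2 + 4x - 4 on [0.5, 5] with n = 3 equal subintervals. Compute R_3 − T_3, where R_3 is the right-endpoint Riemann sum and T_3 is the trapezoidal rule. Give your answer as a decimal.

R_3 = 432.5625.
T_3 = 288.28125.
R_3 − T_3 = 144.28125.

144.28125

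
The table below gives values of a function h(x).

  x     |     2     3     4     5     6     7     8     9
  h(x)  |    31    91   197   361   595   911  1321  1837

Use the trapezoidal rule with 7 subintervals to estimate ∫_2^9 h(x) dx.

Δx = 1.
T_7 = (1/2)·[31 + 2·91 + 2·197 + 2·361 + 2·595 + 2·911 + 2·1321 + 1837] = 4410.

4410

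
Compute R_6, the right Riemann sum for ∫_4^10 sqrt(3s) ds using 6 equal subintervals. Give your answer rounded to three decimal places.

28.271

Δs = (10 − 4)/6 = 1.
Right endpoints: 5, 6, 7, 8, 9, 10.
f(5) ≈ 3.873, f(6) ≈ 4.243, f(7) ≈ 4.583, f(8) ≈ 4.899, f(9) ≈ 5.196, f(10) ≈ 5.477.
Sum = Δs · [f(5) + f(6) + f(7) + ...].
Sum ≈ 28.271.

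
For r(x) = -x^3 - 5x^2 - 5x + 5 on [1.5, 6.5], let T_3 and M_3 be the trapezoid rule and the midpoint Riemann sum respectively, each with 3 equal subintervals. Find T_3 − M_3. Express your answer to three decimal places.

T_3 ≈ -1011.43519.
M_3 ≈ -952.40741.
T_3 − M_3 ≈ -59.028.

-59.028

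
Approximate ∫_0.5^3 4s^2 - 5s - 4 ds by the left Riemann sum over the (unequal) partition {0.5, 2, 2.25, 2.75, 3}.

Subinterval widths: 1.5, 0.25, 0.5, 0.25.
Left endpoints: 0.5, 2, 2.25, 2.75.
f(0.5) = -5.5, f(2) = 2, f(2.25) = 5, f(2.75) = 12.5.
Sum = Σ Δs_i · f(s_i).
Sum = -2.125.

-2.125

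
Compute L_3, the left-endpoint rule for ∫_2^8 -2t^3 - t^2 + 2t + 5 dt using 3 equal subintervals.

-1186

Δt = (8 − 2)/3 = 2.
Left endpoints: 2, 4, 6.
f(2) = -11, f(4) = -131, f(6) = -451.
Sum = Δt · [f(2) + f(4) + f(6)].
Sum = -1186.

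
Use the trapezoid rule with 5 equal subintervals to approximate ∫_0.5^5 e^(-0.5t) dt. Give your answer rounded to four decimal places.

Δt = (5 − 0.5)/5 = 0.9.
f(0.5) ≈ 0.7788, f(1.4) ≈ 0.4966, f(2.3) ≈ 0.3166, f(3.2) ≈ 0.2019, f(4.1) ≈ 0.1287, f(5) ≈ 0.0821.
T_5 = (Δt/2)·[f(t_0) + 2f(t_1) + ... + 2f(t_{4}) + f(t_5)].
Sum ≈ 1.4169.

1.4169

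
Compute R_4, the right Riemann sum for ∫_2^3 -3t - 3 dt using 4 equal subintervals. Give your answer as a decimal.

-10.875

Δt = (3 − 2)/4 = 0.25.
Right endpoints: 2.25, 2.5, 2.75, 3.
f(2.25) = -9.75, f(2.5) = -10.5, f(2.75) = -11.25, f(3) = -12.
Sum = Δt · [f(2.25) + f(2.5) + f(2.75) + f(3)].
Sum = -10.875.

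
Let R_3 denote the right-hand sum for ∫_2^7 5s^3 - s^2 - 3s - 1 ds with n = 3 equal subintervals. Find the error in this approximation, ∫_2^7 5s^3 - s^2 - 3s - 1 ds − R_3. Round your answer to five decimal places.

Exact integral: ∫_2^7 f(s) ds ≈ 2797.0833333.
R_3 ≈ 4296.8518519.
Error ≈ 2797.0833333 − 4296.8518519 ≈ -1499.76852.

-1499.76852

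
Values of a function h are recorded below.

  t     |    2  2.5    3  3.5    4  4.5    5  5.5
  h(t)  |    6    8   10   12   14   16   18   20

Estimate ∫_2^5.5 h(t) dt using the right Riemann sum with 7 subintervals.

49

Δt = 0.5.
Sum = 0.5·[8 + 10 + 12 + 14 + 16 + 18 + 20] = 49.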